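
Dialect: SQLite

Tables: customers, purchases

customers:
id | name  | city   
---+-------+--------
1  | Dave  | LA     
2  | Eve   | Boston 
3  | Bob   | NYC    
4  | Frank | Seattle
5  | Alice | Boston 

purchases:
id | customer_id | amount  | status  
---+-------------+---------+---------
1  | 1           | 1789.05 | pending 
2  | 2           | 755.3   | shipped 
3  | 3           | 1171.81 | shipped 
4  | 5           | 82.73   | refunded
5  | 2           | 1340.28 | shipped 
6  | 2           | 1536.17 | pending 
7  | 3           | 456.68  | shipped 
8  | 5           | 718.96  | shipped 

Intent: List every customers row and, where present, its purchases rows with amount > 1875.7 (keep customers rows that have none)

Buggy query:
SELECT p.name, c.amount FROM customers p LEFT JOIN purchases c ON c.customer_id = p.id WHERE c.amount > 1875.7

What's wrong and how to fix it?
Bug: A WHERE condition on the right-hand table after LEFT JOIN drops unmatched parents

Fix: Put 'c.amount > 1875.7' in the JOIN's ON clause instead of WHERE

Corrected query:
SELECT p.name, c.amount FROM customers p LEFT JOIN purchases c ON c.customer_id = p.id AND c.amount > 1875.7

Result:
name  | amount
------+-------
Dave  | NULL  
Eve   | NULL  
Bob   | NULL  
Frank | NULL  
Alice | NULL  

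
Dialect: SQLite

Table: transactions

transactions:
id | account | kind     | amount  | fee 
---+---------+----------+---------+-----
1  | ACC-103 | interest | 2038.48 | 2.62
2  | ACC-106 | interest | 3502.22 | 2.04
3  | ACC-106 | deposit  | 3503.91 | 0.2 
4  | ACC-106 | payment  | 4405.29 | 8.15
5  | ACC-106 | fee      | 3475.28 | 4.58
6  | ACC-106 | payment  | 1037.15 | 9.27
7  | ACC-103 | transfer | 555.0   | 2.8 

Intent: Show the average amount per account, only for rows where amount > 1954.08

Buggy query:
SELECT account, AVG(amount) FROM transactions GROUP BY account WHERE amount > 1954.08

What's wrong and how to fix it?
Bug: WHERE cannot follow GROUP BY

Fix: Move the WHERE clause before GROUP BY

Corrected query:
SELECT account, AVG(amount) FROM transactions WHERE amount > 1954.08 GROUP BY account

Result:
account | AVG(amount)
--------+------------
ACC-103 | 2038.48    
ACC-106 | 3721.675   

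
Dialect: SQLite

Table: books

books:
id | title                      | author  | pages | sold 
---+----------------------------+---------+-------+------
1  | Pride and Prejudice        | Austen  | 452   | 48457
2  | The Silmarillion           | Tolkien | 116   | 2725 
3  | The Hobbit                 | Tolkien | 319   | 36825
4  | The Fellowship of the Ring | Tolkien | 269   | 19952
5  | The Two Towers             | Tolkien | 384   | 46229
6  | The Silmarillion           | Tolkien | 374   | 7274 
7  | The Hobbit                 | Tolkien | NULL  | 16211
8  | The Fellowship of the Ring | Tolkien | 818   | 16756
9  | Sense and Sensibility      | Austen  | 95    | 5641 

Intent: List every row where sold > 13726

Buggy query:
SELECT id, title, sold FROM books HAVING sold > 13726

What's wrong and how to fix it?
Bug: HAVING filters the output of aggregation, but this query has no GROUP BY and no aggregate functions, so SQLite rejects it (HAVING clause on a non-aggregate query); the condition here is per row

Fix: Replace HAVING with WHERE since the condition applies to individual rows

Corrected query:
SELECT id, title, sold FROM books WHERE sold > 13726

Result:
id | title                      | sold 
---+----------------------------+------
1  | Pride and Prejudice        | 48457
3  | The Hobbit                 | 36825
4  | The Fellowship of the Ring | 19952
5  | The Two Towers             | 46229
7  | The Hobbit                 | 16211
8  | The Fellowship of the Ring | 16756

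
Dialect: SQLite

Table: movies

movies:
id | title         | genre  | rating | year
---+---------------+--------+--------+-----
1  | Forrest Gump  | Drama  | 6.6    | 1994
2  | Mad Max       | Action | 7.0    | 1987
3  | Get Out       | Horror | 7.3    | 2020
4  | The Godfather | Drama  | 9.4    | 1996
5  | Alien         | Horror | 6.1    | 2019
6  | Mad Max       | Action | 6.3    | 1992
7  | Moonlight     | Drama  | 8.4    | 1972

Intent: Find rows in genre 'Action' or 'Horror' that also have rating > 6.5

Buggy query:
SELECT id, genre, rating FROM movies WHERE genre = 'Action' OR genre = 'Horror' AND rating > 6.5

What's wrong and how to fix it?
Bug: Without parentheses, AND is evaluated before OR, so the rating filter only applies to the 'Horror' branch

Fix: Group the OR with parentheses (or use IN), then AND the threshold

Corrected query:
SELECT id, genre, rating FROM movies WHERE (genre = 'Action' OR genre = 'Horror') AND rating > 6.5

Result:
id | genre  | rating
---+--------+-------
2  | Action | 7     
3  | Horror | 7.3   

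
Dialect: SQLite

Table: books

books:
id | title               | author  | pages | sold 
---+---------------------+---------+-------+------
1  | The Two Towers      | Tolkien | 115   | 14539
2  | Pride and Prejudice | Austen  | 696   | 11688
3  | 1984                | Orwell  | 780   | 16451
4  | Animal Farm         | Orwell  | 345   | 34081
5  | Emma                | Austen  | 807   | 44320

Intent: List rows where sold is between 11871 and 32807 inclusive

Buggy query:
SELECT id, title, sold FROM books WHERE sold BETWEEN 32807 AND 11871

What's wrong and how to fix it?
Bug: The bounds are reversed; BETWEEN a AND b requires a <= b to match anything

Fix: Swap the bounds so the smaller value comes first

Corrected query:
SELECT id, title, sold FROM books WHERE sold BETWEEN 11871 AND 32807

Result:
id | title          | sold 
---+----------------+------
1  | The Two Towers | 14539
3  | 1984           | 16451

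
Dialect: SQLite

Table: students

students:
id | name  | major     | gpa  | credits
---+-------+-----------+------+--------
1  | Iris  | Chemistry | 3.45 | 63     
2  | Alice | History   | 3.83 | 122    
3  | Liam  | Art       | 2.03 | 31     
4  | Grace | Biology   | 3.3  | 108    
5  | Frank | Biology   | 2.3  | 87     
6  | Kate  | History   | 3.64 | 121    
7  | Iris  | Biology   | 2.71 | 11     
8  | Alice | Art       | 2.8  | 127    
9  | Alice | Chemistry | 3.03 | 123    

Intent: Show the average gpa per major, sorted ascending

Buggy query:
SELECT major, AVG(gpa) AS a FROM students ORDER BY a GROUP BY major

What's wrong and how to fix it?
Bug: ORDER BY appears before GROUP BY; SQL clause order requires GROUP BY first

Fix: Move ORDER BY to the end, after GROUP BY

Corrected query:
SELECT major, AVG(gpa) AS a FROM students GROUP BY major ORDER BY a

Result:
major     | a    
----------+------
Art       | 2.415
Biology   | 2.77 
Chemistry | 3.24 
History   | 3.735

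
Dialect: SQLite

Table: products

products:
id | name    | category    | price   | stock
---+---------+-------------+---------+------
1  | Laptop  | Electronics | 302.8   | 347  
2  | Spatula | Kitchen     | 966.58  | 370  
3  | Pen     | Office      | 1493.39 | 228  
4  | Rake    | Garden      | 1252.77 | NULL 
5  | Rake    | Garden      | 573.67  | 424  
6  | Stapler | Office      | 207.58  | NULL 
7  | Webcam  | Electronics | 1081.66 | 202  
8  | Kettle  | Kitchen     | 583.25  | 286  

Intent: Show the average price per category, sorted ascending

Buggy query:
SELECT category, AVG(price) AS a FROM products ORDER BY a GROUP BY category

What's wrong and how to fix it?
Bug: ORDER BY appears before GROUP BY; SQL clause order requires GROUP BY first

Fix: Reorder: SELECT … FROM … GROUP BY … ORDER BY …

Corrected query:
SELECT category, AVG(price) AS a FROM products GROUP BY category ORDER BY a

Result:
category    | a      
------------+--------
Electronics | 692.23 
Kitchen     | 774.915
Office      | 850.485
Garden      | 913.22 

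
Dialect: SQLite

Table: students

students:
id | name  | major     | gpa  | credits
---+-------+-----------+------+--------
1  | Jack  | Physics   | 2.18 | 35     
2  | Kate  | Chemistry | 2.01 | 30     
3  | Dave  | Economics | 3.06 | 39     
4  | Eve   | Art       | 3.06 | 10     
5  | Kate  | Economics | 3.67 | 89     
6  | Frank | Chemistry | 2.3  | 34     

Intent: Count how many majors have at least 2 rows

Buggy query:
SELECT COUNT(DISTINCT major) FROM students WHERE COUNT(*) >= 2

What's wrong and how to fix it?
Bug: WHERE filters individual rows, not groups, so a group-level COUNT is invalid there

Fix: Use a subquery that GROUPs and filters with HAVING, then count its rows

Corrected query:
SELECT COUNT(*) FROM (SELECT major FROM students GROUP BY major HAVING COUNT(*) >= 2)

Result:
COUNT(*)
--------
2       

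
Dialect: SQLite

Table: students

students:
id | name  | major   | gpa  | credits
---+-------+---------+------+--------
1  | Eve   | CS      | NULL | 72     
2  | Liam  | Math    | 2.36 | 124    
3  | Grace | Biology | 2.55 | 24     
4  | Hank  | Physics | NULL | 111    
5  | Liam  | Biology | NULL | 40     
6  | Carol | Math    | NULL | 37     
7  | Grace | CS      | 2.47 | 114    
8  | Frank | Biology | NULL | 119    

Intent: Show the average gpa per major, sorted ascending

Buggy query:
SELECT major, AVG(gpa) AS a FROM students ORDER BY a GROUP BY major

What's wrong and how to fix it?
Bug: ORDER BY appears before GROUP BY; SQL clause order requires GROUP BY first

Fix: Reorder: SELECT … FROM … GROUP BY … ORDER BY …

Corrected query:
SELECT major, AVG(gpa) AS a FROM students GROUP BY major ORDER BY a

Result:
major   | a   
--------+-----
Physics | NULL
Math    | 2.36
CS      | 2.47
Biology | 2.55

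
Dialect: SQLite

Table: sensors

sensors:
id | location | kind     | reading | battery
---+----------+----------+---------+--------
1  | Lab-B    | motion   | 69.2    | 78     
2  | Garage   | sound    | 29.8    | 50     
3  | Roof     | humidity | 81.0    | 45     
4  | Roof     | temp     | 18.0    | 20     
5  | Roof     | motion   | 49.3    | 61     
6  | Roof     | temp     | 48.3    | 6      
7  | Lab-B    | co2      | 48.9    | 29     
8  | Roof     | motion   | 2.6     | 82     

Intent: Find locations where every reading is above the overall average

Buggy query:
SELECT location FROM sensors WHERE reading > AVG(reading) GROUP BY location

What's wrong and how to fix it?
Bug: WHERE evaluates per row before aggregation, so AVG() is unavailable

Fix: Compute the overall average in a scalar subquery and compare each group's MIN against it in HAVING

Corrected query:
SELECT location FROM sensors GROUP BY location HAVING MIN(reading) > (SELECT AVG(reading) FROM sensors)

Result:
location
--------
Lab-B   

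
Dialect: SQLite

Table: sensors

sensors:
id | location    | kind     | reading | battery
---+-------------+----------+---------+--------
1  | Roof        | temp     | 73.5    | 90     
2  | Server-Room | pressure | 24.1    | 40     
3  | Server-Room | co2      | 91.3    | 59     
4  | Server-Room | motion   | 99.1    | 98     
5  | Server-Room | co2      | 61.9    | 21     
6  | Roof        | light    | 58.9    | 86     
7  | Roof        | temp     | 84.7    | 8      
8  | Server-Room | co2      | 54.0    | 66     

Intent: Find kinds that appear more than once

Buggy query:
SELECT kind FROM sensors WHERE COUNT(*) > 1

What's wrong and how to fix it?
Bug: WHERE can't reference COUNT(*); aggregates are computed after WHERE

Fix: GROUP BY kind, then filter groups with HAVING COUNT(*) > 1

Corrected query:
SELECT kind FROM sensors GROUP BY kind HAVING COUNT(*) > 1

Result:
kind
----
co2 
temp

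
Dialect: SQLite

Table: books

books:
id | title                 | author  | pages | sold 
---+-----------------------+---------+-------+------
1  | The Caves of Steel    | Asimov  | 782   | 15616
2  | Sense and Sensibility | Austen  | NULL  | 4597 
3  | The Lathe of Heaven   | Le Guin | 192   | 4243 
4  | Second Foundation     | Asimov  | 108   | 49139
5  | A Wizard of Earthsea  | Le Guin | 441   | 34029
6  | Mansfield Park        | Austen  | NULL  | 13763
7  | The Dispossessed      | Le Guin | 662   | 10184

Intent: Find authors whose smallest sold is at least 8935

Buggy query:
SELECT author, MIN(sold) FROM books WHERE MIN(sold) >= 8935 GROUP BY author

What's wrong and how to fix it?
Bug: Aggregates like MIN are computed per group after WHERE runs

Fix: Replace WHERE with HAVING after the GROUP BY

Corrected query:
SELECT author, MIN(sold) FROM books GROUP BY author HAVING MIN(sold) >= 8935

Result:
author | MIN(sold)
-------+----------
Asimov | 15616    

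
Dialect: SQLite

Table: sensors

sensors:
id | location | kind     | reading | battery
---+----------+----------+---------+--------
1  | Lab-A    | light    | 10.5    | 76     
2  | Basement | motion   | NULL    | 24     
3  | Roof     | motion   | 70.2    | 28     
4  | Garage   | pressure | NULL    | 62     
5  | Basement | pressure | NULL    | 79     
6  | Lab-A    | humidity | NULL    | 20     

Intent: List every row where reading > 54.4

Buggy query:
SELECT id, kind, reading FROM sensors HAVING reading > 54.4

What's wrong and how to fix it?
Bug: This is a non-aggregate query (no GROUP BY, no aggregates), so in SQLite the HAVING clause is invalid here; a row-level condition belongs in WHERE

Fix: Replace HAVING with WHERE since the condition applies to individual rows

Corrected query:
SELECT id, kind, reading FROM sensors WHERE reading > 54.4

Result:
id | kind   | reading
---+--------+--------
3  | motion | 70.2   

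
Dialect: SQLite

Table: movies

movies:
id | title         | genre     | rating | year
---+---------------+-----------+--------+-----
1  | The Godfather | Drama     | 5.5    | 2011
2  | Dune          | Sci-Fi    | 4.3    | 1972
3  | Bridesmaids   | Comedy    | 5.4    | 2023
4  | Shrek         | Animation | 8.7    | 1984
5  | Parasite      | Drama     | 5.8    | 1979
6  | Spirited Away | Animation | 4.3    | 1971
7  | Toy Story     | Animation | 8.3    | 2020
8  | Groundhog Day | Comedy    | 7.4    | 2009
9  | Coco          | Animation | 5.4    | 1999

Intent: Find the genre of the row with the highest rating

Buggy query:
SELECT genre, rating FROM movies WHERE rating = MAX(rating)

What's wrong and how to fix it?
Bug: MAX(rating) is an aggregate and cannot be used directly in WHERE

Fix: Wrap MAX in a scalar subquery so WHERE compares against a single value

Corrected query:
SELECT genre, rating FROM movies WHERE rating = (SELECT MAX(rating) FROM movies)

Result:
genre     | rating
----------+-------
Animation | 8.7   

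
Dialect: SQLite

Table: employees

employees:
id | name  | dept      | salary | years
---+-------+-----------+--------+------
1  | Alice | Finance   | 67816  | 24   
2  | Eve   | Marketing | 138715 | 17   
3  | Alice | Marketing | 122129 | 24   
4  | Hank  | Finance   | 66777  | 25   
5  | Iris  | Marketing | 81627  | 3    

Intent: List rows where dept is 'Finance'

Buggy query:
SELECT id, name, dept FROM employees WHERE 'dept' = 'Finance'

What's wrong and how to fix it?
Bug: 'dept' in single quotes is a string literal, not the column; the comparison is literal-vs-literal and never true

Fix: Remove the quotes around the column name (or use double quotes for an identifier)

Corrected query:
SELECT id, name, dept FROM employees WHERE dept = 'Finance'

Result:
id | name  | dept   
---+-------+--------
1  | Alice | Finance
4  | Hank  | Finance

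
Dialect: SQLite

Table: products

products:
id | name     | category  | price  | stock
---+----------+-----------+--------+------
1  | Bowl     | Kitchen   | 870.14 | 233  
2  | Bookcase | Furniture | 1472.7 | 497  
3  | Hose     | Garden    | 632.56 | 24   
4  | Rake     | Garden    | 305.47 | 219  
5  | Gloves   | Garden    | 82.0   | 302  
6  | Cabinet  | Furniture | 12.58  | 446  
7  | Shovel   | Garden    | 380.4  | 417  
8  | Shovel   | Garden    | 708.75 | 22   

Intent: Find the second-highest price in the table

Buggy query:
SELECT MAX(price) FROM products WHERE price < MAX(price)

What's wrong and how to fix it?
Bug: MAX(price) on the right of the comparison is an aggregate-in-WHERE error

Fix: Compute the overall MAX in a subquery, then take MAX of rows below it

Corrected query:
SELECT MAX(price) FROM products WHERE price < (SELECT MAX(price) FROM products)

Result:
MAX(price)
----------
870.14    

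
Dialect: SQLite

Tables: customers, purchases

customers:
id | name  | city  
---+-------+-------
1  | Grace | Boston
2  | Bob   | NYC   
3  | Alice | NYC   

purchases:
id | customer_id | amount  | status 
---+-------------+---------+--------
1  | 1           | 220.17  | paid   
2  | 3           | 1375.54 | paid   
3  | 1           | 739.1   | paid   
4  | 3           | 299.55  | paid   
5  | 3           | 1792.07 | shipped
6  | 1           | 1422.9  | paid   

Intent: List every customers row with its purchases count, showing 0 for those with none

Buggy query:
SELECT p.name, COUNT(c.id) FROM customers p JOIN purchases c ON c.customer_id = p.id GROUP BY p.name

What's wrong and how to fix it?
Bug: An inner join excludes parents with zero children

Fix: Switch to LEFT JOIN to retain unmatched parent rows

Corrected query:
SELECT p.name, COUNT(c.id) FROM customers p LEFT JOIN purchases c ON c.customer_id = p.id GROUP BY p.name

Result:
name  | COUNT(c.id)
------+------------
Alice | 3          
Bob   | 0          
Grace | 3          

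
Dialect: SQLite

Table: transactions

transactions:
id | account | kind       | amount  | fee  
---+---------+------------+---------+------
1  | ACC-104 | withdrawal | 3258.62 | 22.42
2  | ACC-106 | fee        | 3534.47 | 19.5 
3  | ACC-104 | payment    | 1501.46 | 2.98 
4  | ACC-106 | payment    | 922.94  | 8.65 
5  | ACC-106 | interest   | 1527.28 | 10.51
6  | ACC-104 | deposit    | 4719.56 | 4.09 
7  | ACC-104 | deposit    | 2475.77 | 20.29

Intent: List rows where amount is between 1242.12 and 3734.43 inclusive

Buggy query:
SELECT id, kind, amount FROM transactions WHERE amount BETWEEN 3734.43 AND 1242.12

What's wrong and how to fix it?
Bug: The bounds are reversed; BETWEEN a AND b requires a <= b to match anything

Fix: Swap the bounds so the smaller value comes first

Corrected query:
SELECT id, kind, amount FROM transactions WHERE amount BETWEEN 1242.12 AND 3734.43

Result:
id | kind       | amount 
---+------------+--------
1  | withdrawal | 3258.62
2  | fee        | 3534.47
3  | payment    | 1501.46
5  | interest   | 1527.28
7  | deposit    | 2475.77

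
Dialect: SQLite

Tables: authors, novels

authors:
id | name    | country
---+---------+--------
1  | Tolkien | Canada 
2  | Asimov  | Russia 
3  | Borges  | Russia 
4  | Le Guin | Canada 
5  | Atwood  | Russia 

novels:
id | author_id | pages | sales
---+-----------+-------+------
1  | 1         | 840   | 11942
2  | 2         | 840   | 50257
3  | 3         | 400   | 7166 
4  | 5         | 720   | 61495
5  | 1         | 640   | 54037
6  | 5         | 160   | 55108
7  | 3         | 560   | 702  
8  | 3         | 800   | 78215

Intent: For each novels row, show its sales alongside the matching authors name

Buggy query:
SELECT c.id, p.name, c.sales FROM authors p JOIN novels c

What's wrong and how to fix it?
Bug: Missing join condition: each novels row is matched to all authors rows instead of just its own

Fix: Add ON c.author_id = p.id to the JOIN

Corrected query:
SELECT c.id, p.name, c.sales FROM authors p JOIN novels c ON c.author_id = p.id

Result:
id | name    | sales
---+---------+------
1  | Tolkien | 11942
2  | Asimov  | 50257
3  | Borges  | 7166 
4  | Atwood  | 61495
5  | Tolkien | 54037
6  | Atwood  | 55108
7  | Borges  | 702  
8  | Borges  | 78215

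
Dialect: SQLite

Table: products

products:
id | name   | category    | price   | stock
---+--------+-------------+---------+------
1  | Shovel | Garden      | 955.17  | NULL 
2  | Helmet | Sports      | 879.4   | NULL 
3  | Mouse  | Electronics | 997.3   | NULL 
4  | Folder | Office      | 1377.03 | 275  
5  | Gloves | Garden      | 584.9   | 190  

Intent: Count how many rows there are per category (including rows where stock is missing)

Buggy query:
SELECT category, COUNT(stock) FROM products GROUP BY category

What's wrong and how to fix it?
Bug: COUNT(stock) skips NULLs, so groups with missing stock are undercounted

Fix: Use COUNT(*) to count all rows regardless of NULL

Corrected query:
SELECT category, COUNT(*) FROM products GROUP BY category

Result:
category    | COUNT(*)
------------+---------
Electronics | 1       
Garden      | 2       
Office      | 1       
Sports      | 1       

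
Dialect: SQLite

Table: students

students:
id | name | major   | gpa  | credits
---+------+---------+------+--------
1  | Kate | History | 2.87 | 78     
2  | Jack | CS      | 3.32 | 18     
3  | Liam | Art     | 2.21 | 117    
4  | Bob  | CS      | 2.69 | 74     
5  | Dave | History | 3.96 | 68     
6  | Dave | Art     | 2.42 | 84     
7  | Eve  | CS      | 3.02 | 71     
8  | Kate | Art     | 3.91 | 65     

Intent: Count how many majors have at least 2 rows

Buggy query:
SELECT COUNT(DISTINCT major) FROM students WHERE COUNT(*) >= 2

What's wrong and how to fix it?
Bug: COUNT(*) cannot appear in WHERE; the per-group count doesn't exist yet

Fix: Use a subquery that GROUPs and filters with HAVING, then count its rows

Corrected query:
SELECT COUNT(*) FROM (SELECT major FROM students GROUP BY major HAVING COUNT(*) >= 2)

Result:
COUNT(*)
--------
3       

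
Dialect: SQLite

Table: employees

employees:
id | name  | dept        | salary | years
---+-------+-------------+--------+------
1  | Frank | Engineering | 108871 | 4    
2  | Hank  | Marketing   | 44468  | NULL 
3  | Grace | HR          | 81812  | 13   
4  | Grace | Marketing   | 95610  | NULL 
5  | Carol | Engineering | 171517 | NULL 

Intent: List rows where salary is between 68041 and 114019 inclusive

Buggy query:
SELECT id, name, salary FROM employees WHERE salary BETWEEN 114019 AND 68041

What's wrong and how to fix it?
Bug: The bounds are reversed; BETWEEN a AND b requires a <= b to match anything

Fix: Swap the bounds so the smaller value comes first

Corrected query:
SELECT id, name, salary FROM employees WHERE salary BETWEEN 68041 AND 114019

Result:
id | name  | salary
---+-------+-------
1  | Frank | 108871
3  | Grace | 81812 
4  | Grace | 95610 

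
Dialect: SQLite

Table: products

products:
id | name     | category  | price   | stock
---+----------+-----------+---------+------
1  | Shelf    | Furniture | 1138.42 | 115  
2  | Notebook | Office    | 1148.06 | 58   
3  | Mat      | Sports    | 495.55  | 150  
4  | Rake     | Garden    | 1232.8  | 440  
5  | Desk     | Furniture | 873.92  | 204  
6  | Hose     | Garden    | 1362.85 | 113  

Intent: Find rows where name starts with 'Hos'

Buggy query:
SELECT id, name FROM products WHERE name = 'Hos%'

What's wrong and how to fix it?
Bug: '=' compares the literal string including the % character; pattern matching needs LIKE

Fix: Replace '=' with LIKE so 'Hos%' is treated as a pattern

Corrected query:
SELECT id, name FROM products WHERE name LIKE 'Hos%'

Result:
id | name
---+-----
6  | Hose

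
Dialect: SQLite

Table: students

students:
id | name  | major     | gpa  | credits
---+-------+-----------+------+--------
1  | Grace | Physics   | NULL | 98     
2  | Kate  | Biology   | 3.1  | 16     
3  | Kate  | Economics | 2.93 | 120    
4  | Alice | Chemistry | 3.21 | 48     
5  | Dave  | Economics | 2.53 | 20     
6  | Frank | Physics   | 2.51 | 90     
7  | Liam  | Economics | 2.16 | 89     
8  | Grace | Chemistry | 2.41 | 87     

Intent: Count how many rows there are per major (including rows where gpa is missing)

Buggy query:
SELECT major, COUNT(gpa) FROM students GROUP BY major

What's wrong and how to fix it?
Bug: COUNT(gpa) skips NULLs, so groups with missing gpa are undercounted

Fix: Use COUNT(*) to count all rows regardless of NULL

Corrected query:
SELECT major, COUNT(*) FROM students GROUP BY major

Result:
major     | COUNT(*)
----------+---------
Biology   | 1       
Chemistry | 2       
Economics | 3       
Physics   | 2       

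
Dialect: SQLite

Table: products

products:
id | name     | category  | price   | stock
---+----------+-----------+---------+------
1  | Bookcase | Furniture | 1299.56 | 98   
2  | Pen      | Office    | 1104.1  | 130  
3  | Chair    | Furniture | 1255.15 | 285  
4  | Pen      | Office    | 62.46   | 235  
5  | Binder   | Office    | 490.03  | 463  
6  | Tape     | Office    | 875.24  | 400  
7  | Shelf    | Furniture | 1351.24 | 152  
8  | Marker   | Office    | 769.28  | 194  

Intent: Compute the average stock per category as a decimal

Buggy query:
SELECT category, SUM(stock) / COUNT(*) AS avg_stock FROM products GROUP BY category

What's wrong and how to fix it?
Bug: Both operands are integers, so '/' performs integer division and truncates

Fix: Multiply by 1.0 (or CAST to REAL) to force floating-point division

Corrected query:
SELECT category, SUM(stock) * 1.0 / COUNT(*) AS avg_stock FROM products GROUP BY category

Result:
category  | avg_stock 
----------+-----------
Furniture | 178.333333
Office    | 284.4     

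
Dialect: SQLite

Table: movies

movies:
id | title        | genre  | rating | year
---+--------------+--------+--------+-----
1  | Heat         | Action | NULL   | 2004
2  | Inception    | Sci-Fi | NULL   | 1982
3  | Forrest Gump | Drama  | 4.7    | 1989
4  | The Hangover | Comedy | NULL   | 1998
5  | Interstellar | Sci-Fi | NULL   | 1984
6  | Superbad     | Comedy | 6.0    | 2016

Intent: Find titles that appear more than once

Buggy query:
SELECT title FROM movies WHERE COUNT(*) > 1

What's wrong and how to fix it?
Bug: WHERE can't reference COUNT(*); aggregates are computed after WHERE

Fix: Group first, then use HAVING for the count condition

Corrected query:
SELECT title FROM movies GROUP BY title HAVING COUNT(*) > 1

Result:
(no rows)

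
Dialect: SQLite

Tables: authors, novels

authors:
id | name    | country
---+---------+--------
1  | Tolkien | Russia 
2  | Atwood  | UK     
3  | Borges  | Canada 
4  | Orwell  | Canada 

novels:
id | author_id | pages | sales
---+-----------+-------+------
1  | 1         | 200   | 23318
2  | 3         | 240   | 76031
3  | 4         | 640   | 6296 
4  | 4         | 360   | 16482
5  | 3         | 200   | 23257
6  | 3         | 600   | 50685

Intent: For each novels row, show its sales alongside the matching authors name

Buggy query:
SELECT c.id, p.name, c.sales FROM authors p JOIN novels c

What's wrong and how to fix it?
Bug: JOIN with no ON clause produces a cartesian product; every novels row pairs with every authors row

Fix: Specify the join condition linking the foreign key to the parent id

Corrected query:
SELECT c.id, p.name, c.sales FROM authors p JOIN novels c ON c.author_id = p.id

Result:
id | name    | sales
---+---------+------
1  | Tolkien | 23318
2  | Borges  | 76031
3  | Orwell  | 6296 
4  | Orwell  | 16482
5  | Borges  | 23257
6  | Borges  | 50685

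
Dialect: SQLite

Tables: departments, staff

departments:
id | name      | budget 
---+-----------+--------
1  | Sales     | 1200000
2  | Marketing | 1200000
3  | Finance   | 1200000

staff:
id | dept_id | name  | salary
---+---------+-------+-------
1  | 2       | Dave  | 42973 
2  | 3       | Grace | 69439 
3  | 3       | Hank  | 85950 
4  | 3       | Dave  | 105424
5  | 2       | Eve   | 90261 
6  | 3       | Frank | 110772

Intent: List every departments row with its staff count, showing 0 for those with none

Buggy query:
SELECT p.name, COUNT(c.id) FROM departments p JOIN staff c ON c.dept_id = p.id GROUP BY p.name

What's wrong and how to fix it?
Bug: INNER JOIN drops departments rows that have no matching staff rows

Fix: Use LEFT JOIN so parents without children still appear (COUNT(c.id) gives 0)

Corrected query:
SELECT p.name, COUNT(c.id) FROM departments p LEFT JOIN staff c ON c.dept_id = p.id GROUP BY p.name

Result:
name      | COUNT(c.id)
----------+------------
Finance   | 4          
Marketing | 2          
Sales     | 0          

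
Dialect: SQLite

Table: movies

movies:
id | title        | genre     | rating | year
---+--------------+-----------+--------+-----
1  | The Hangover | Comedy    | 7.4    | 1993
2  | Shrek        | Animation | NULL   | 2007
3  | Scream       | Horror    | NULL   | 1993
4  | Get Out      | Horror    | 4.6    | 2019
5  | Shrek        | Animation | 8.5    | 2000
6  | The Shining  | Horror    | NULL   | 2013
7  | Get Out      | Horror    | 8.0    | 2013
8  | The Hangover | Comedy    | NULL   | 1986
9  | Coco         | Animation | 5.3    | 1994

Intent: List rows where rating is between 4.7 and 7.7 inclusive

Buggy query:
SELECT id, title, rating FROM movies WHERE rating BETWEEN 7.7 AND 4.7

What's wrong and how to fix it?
Bug: The bounds are reversed; BETWEEN a AND b requires a <= b to match anything

Fix: Swap the bounds so the smaller value comes first

Corrected query:
SELECT id, title, rating FROM movies WHERE rating BETWEEN 4.7 AND 7.7

Result:
id | title        | rating
---+--------------+-------
1  | The Hangover | 7.4   
9  | Coco         | 5.3   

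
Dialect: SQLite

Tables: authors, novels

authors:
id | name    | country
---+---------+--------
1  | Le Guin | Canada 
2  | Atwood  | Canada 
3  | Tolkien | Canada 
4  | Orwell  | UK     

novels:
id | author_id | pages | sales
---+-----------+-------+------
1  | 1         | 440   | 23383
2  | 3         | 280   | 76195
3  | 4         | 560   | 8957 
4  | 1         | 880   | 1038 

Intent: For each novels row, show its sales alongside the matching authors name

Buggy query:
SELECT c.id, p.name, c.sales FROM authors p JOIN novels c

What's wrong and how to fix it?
Bug: Missing join condition: each novels row is matched to all authors rows instead of just its own

Fix: Add ON c.author_id = p.id to the JOIN

Corrected query:
SELECT c.id, p.name, c.sales FROM authors p JOIN novels c ON c.author_id = p.id

Result:
id | name    | sales
---+---------+------
1  | Le Guin | 23383
2  | Tolkien | 76195
3  | Orwell  | 8957 
4  | Le Guin | 1038 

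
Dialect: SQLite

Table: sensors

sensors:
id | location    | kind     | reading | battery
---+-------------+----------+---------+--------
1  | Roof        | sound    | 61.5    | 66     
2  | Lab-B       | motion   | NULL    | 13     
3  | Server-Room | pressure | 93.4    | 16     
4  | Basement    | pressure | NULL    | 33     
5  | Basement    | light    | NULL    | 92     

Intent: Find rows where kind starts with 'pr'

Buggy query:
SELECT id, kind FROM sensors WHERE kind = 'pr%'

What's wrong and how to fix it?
Bug: Wildcards only work with LIKE; '=' treats '%' as a literal character

Fix: Use LIKE for wildcard pattern matching

Corrected query:
SELECT id, kind FROM sensors WHERE kind LIKE 'pr%'

Result:
id | kind    
---+---------
3  | pressure
4  | pressure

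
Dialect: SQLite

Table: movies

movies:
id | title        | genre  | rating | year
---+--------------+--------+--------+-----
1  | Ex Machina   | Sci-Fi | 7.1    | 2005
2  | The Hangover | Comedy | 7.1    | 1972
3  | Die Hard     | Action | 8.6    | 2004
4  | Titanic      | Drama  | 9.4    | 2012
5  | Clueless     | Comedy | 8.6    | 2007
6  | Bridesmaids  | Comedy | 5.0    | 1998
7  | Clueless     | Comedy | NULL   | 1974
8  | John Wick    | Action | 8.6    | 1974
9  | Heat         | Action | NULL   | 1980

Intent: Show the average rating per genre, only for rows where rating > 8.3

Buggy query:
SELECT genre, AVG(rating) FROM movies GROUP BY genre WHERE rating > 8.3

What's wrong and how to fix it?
Bug: WHERE cannot follow GROUP BY

Fix: Move the WHERE clause before GROUP BY

Corrected query:
SELECT genre, AVG(rating) FROM movies WHERE rating > 8.3 GROUP BY genre

Result:
genre  | AVG(rating)
-------+------------
Action | 8.6        
Comedy | 8.6        
Drama  | 9.4        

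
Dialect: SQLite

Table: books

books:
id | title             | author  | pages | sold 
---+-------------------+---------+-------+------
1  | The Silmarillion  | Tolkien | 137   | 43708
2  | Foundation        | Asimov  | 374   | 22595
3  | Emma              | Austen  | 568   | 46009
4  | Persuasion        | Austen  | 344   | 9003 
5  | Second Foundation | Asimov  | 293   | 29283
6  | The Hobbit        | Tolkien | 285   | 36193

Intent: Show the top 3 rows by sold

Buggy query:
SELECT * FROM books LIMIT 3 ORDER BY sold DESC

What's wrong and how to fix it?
Bug: ORDER BY cannot follow LIMIT; LIMIT is the final clause

Fix: Sort with ORDER BY, then apply LIMIT

Corrected query:
SELECT * FROM books ORDER BY sold DESC LIMIT 3

Result:
id | title            | author  | pages | sold 
---+------------------+---------+-------+------
3  | Emma             | Austen  | 568   | 46009
1  | The Silmarillion | Tolkien | 137   | 43708
6  | The Hobbit       | Tolkien | 285   | 36193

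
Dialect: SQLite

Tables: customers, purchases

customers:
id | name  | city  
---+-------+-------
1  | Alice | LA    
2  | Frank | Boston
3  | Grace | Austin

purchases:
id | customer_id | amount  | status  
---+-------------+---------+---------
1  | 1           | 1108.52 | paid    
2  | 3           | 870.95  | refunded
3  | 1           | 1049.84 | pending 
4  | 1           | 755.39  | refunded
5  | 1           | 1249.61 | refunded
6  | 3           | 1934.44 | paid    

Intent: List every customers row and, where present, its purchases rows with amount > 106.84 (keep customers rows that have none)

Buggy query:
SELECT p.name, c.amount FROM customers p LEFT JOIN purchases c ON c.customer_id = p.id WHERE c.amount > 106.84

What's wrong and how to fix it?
Bug: A WHERE condition on the right-hand table after LEFT JOIN drops unmatched parents

Fix: Move the right-table condition into the ON clause so unmatched parents are kept

Corrected query:
SELECT p.name, c.amount FROM customers p LEFT JOIN purchases c ON c.customer_id = p.id AND c.amount > 106.84

Result:
name  | amount 
------+--------
Alice | 755.39 
Alice | 1049.84
Alice | 1108.52
Alice | 1249.61
Frank | NULL   
Grace | 870.95 
Grace | 1934.44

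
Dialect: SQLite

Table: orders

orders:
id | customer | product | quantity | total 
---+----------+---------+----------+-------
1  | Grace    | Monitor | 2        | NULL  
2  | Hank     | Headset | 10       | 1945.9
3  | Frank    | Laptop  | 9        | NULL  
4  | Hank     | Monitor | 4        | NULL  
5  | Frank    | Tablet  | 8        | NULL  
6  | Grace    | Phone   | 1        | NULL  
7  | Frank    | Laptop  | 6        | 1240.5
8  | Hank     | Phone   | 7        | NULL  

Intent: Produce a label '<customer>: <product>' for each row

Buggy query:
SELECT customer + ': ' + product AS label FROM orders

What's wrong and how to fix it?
Bug: '+' is numeric addition; on text columns SQLite converts them to 0 instead of concatenating

Fix: Replace + with || to concatenate text

Corrected query:
SELECT customer || ': ' || product AS label FROM orders

Result:
label         
--------------
Grace: Monitor
Hank: Headset 
Frank: Laptop 
Hank: Monitor 
Frank: Tablet 
Grace: Phone  
Frank: Laptop 
Hank: Phone   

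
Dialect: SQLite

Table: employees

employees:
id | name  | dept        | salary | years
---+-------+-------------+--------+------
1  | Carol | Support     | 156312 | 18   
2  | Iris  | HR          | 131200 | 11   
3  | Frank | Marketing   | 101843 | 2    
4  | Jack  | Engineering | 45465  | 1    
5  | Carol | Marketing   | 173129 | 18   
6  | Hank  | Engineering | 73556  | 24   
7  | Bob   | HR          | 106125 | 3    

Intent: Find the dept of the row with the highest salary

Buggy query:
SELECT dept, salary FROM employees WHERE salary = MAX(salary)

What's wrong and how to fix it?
Bug: MAX(salary) is an aggregate and cannot be used directly in WHERE

Fix: Use a subquery: WHERE salary = (SELECT MAX(salary) FROM employees)

Corrected query:
SELECT dept, salary FROM employees WHERE salary = (SELECT MAX(salary) FROM employees)

Result:
dept      | salary
----------+-------
Marketing | 173129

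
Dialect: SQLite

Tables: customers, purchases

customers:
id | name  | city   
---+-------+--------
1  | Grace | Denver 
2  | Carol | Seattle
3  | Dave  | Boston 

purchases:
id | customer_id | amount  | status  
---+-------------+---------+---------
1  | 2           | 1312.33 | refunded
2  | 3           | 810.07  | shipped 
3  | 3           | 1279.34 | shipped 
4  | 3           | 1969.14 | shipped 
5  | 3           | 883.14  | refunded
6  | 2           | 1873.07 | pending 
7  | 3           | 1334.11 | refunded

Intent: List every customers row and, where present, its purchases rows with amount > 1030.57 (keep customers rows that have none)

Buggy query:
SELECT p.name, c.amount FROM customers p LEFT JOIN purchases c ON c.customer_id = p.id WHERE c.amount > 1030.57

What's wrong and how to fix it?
Bug: Filtering c.amount in WHERE discards the NULL rows produced by LEFT JOIN, turning it into an inner join

Fix: Move the right-table condition into the ON clause so unmatched parents are kept

Corrected query:
SELECT p.name, c.amount FROM customers p LEFT JOIN purchases c ON c.customer_id = p.id AND c.amount > 1030.57

Result:
name  | amount 
------+--------
Grace | NULL   
Carol | 1312.33
Carol | 1873.07
Dave  | 1279.34
Dave  | 1334.11
Dave  | 1969.14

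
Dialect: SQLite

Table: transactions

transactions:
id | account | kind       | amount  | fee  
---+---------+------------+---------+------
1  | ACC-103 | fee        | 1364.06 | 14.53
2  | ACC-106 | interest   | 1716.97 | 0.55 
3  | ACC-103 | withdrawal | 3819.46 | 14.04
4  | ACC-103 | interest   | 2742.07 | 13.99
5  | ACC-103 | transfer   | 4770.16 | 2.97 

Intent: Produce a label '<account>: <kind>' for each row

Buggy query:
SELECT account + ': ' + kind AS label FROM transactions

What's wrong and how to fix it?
Bug: SQLite uses || for string concatenation; + coerces text to numbers (yielding 0)

Fix: Use the || operator for string concatenation

Corrected query:
SELECT account || ': ' || kind AS label FROM transactions

Result:
label              
-------------------
ACC-103: fee       
ACC-106: interest  
ACC-103: withdrawal
ACC-103: interest  
ACC-103: transfer  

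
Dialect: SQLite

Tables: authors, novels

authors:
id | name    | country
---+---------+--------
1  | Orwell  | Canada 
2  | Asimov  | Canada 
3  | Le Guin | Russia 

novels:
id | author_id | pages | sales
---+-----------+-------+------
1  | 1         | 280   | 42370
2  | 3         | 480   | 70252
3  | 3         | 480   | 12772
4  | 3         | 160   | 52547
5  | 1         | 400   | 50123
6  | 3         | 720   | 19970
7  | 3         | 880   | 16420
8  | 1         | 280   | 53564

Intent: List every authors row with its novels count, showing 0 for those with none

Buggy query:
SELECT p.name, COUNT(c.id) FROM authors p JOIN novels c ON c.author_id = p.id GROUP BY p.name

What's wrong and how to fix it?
Bug: An inner join excludes parents with zero children

Fix: Switch to LEFT JOIN to retain unmatched parent rows

Corrected query:
SELECT p.name, COUNT(c.id) FROM authors p LEFT JOIN novels c ON c.author_id = p.id GROUP BY p.name

Result:
name    | COUNT(c.id)
--------+------------
Asimov  | 0          
Le Guin | 5          
Orwell  | 3          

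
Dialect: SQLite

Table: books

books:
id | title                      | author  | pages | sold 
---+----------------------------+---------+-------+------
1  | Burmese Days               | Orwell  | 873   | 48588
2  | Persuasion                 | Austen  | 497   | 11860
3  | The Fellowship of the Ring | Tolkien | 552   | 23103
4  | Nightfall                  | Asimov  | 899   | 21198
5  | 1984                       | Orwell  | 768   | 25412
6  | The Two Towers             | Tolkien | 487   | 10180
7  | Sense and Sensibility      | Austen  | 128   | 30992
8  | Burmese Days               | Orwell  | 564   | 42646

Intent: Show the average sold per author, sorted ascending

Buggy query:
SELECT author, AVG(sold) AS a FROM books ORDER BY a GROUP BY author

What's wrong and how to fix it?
Bug: ORDER BY appears before GROUP BY; SQL clause order requires GROUP BY first

Fix: Reorder: SELECT … FROM … GROUP BY … ORDER BY …

Corrected query:
SELECT author, AVG(sold) AS a FROM books GROUP BY author ORDER BY a

Result:
author  | a      
--------+--------
Tolkien | 16641.5
Asimov  | 21198  
Austen  | 21426  
Orwell  | 38882  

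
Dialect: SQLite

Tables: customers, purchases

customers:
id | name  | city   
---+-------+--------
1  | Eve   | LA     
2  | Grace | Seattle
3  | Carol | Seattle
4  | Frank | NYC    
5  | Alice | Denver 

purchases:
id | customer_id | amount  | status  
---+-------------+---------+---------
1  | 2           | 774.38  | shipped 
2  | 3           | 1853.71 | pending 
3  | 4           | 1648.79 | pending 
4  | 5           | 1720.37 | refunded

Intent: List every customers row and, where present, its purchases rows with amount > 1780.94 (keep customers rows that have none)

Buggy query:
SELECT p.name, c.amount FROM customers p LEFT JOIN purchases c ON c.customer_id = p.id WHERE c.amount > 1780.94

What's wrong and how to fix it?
Bug: A WHERE condition on the right-hand table after LEFT JOIN drops unmatched parents

Fix: Put 'c.amount > 1780.94' in the JOIN's ON clause instead of WHERE

Corrected query:
SELECT p.name, c.amount FROM customers p LEFT JOIN purchases c ON c.customer_id = p.id AND c.amount > 1780.94

Result:
name  | amount 
------+--------
Eve   | NULL   
Grace | NULL   
Carol | 1853.71
Frank | NULL   
Alice | NULL   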